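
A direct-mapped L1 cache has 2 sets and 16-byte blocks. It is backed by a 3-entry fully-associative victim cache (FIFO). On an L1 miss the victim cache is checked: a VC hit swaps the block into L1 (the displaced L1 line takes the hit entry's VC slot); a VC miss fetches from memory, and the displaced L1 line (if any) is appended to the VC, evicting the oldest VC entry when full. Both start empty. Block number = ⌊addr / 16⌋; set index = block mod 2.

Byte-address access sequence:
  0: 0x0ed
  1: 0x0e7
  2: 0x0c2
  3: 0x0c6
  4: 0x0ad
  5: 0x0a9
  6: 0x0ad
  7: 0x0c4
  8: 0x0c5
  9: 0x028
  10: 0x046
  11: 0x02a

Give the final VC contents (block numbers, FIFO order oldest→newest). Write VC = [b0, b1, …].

  [0] addr=0xed blk=14 s=0: MISS | VC []
  [1] addr=0xe7 blk=14 s=0: L1-HIT | VC []
  [2] addr=0xc2 blk=12 s=0: MISS | VC [14]
  [3] addr=0xc6 blk=12 s=0: L1-HIT | VC [14]
  [4] addr=0xad blk=10 s=0: MISS | VC [14, 12]
  [5] addr=0xa9 blk=10 s=0: L1-HIT | VC [14, 12]
  [6] addr=0xad blk=10 s=0: L1-HIT | VC [14, 12]
  [7] addr=0xc4 blk=12 s=0: VC-HIT | VC [14, 10]
  [8] addr=0xc5 blk=12 s=0: L1-HIT | VC [14, 10]
  [9] addr=0x28 blk=2 s=0: MISS | VC [14, 10, 12]
  [10] addr=0x46 blk=4 s=0: MISS | VC [10, 12, 2]
  [11] addr=0x2a blk=2 s=0: VC-HIT | VC [10, 12, 4]

VC = [10, 12, 4]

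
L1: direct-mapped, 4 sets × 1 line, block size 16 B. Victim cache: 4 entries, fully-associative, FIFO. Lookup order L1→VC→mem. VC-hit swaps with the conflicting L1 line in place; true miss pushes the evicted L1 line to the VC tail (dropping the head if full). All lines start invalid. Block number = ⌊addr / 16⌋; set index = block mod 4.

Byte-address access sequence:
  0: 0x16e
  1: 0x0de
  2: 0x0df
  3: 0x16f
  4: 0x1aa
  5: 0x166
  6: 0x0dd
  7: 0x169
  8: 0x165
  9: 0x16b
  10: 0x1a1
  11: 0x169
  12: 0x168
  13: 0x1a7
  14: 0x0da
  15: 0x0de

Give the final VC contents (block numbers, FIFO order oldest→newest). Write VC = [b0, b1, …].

VC = [22]

0: 0x16e (blk 22, set 2) → MISS  vc=[]
1: 0xde (blk 13, set 1) → MISS  vc=[]
2: 0xdf (blk 13, set 1) → L1-HIT  vc=[]
3: 0x16f (blk 22, set 2) → L1-HIT  vc=[]
4: 0x1aa (blk 26, set 2) → MISS  vc=[22]
5: 0x166 (blk 22, set 2) → VC-HIT  vc=[26]
6: 0xdd (blk 13, set 1) → L1-HIT  vc=[26]
7: 0x169 (blk 22, set 2) → L1-HIT  vc=[26]
8: 0x165 (blk 22, set 2) → L1-HIT  vc=[26]
9: 0x16b (blk 22, set 2) → L1-HIT  vc=[26]
10: 0x1a1 (blk 26, set 2) → VC-HIT  vc=[22]
11: 0x169 (blk 22, set 2) → VC-HIT  vc=[26]
12: 0x168 (blk 22, set 2) → L1-HIT  vc=[26]
13: 0x1a7 (blk 26, set 2) → VC-HIT  vc=[22]
14: 0xda (blk 13, set 1) → L1-HIT  vc=[22]
15: 0xde (blk 13, set 1) → L1-HIT  vc=[22]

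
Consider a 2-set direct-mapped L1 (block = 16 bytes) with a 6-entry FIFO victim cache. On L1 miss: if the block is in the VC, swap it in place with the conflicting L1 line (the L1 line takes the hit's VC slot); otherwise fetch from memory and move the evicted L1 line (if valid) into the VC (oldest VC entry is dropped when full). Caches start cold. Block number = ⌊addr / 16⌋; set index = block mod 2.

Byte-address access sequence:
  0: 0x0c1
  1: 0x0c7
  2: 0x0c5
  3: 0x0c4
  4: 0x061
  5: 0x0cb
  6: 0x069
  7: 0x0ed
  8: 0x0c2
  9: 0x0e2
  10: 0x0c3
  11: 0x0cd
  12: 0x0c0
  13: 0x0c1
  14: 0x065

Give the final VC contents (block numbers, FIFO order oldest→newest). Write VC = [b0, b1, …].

VC = [14, 12]

0: 0xc1 (blk 12, set 0) → MISS  vc=[]
1: 0xc7 (blk 12, set 0) → L1-HIT  vc=[]
2: 0xc5 (blk 12, set 0) → L1-HIT  vc=[]
3: 0xc4 (blk 12, set 0) → L1-HIT  vc=[]
4: 0x61 (blk 6, set 0) → MISS  vc=[12]
5: 0xcb (blk 12, set 0) → VC-HIT  vc=[6]
6: 0x69 (blk 6, set 0) → VC-HIT  vc=[12]
7: 0xed (blk 14, set 0) → MISS  vc=[12, 6]
8: 0xc2 (blk 12, set 0) → VC-HIT  vc=[14, 6]
9: 0xe2 (blk 14, set 0) → VC-HIT  vc=[12, 6]
10: 0xc3 (blk 12, set 0) → VC-HIT  vc=[14, 6]
11: 0xcd (blk 12, set 0) → L1-HIT  vc=[14, 6]
12: 0xc0 (blk 12, set 0) → L1-HIT  vc=[14, 6]
13: 0xc1 (blk 12, set 0) → L1-HIT  vc=[14, 6]
14: 0x65 (blk 6, set 0) → VC-HIT  vc=[14, 12]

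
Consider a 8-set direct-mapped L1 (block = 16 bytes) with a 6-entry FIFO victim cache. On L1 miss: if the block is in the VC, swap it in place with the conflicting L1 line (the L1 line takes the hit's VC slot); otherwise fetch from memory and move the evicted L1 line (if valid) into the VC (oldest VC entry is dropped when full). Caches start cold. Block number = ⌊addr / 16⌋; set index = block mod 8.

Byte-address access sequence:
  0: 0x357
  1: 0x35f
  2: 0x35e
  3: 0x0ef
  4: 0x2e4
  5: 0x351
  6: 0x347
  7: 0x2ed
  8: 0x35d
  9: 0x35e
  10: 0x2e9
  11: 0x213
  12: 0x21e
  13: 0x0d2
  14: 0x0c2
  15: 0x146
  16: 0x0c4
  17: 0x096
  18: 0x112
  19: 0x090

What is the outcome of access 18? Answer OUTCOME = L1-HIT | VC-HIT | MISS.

OUTCOME = MISS

0: 0x357 (blk 53, set 5) → MISS  vc=[]
1: 0x35f (blk 53, set 5) → L1-HIT  vc=[]
2: 0x35e (blk 53, set 5) → L1-HIT  vc=[]
3: 0xef (blk 14, set 6) → MISS  vc=[]
4: 0x2e4 (blk 46, set 6) → MISS  vc=[14]
5: 0x351 (blk 53, set 5) → L1-HIT  vc=[14]
6: 0x347 (blk 52, set 4) → MISS  vc=[14]
7: 0x2ed (blk 46, set 6) → L1-HIT  vc=[14]
8: 0x35d (blk 53, set 5) → L1-HIT  vc=[14]
9: 0x35e (blk 53, set 5) → L1-HIT  vc=[14]
10: 0x2e9 (blk 46, set 6) → L1-HIT  vc=[14]
11: 0x213 (blk 33, set 1) → MISS  vc=[14]
12: 0x21e (blk 33, set 1) → L1-HIT  vc=[14]
13: 0xd2 (blk 13, set 5) → MISS  vc=[14, 53]
14: 0xc2 (blk 12, set 4) → MISS  vc=[14, 53, 52]
15: 0x146 (blk 20, set 4) → MISS  vc=[14, 53, 52, 12]
16: 0xc4 (blk 12, set 4) → VC-HIT  vc=[14, 53, 52, 20]
17: 0x96 (blk 9, set 1) → MISS  vc=[14, 53, 52, 20, 33]
18: 0x112 (blk 17, set 1) → MISS  vc=[14, 53, 52, 20, 33, 9]
19: 0x90 (blk 9, set 1) → VC-HIT  vc=[14, 53, 52, 20, 33, 17]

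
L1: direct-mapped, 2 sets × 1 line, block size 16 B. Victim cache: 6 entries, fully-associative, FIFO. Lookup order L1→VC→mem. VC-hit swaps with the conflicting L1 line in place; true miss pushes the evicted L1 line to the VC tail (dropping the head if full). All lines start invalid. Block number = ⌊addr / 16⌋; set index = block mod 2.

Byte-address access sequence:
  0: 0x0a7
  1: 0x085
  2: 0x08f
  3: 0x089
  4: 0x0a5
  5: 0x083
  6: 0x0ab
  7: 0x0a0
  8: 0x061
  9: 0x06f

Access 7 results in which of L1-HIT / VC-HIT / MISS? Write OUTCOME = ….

OUTCOME = L1-HIT

  [0] addr=0xa7 blk=10 s=0: MISS | VC []
  [1] addr=0x85 blk=8 s=0: MISS | VC [10]
  [2] addr=0x8f blk=8 s=0: L1-HIT | VC [10]
  [3] addr=0x89 blk=8 s=0: L1-HIT | VC [10]
  [4] addr=0xa5 blk=10 s=0: VC-HIT | VC [8]
  [5] addr=0x83 blk=8 s=0: VC-HIT | VC [10]
  [6] addr=0xab blk=10 s=0: VC-HIT | VC [8]
  [7] addr=0xa0 blk=10 s=0: L1-HIT | VC [8]
  [8] addr=0x61 blk=6 s=0: MISS | VC [8, 10]
  [9] addr=0x6f blk=6 s=0: L1-HIT | VC [8, 10]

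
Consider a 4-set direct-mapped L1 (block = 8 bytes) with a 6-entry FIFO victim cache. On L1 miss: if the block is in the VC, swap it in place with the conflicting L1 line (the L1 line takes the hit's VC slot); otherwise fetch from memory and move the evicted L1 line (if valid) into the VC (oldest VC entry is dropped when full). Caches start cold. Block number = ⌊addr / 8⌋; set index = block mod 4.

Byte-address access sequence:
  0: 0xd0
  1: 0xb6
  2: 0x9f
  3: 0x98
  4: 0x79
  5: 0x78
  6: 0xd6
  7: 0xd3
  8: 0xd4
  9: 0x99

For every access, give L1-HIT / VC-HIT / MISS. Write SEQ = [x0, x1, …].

SEQ = [MISS, MISS, MISS, L1-HIT, MISS, L1-HIT, VC-HIT, L1-HIT, L1-HIT, VC-HIT]

  [0] addr=0xd0 blk=26 s=2: MISS | VC []
  [1] addr=0xb6 blk=22 s=2: MISS | VC [26]
  [2] addr=0x9f blk=19 s=3: MISS | VC [26]
  [3] addr=0x98 blk=19 s=3: L1-HIT | VC [26]
  [4] addr=0x79 blk=15 s=3: MISS | VC [26, 19]
  [5] addr=0x78 blk=15 s=3: L1-HIT | VC [26, 19]
  [6] addr=0xd6 blk=26 s=2: VC-HIT | VC [22, 19]
  [7] addr=0xd3 blk=26 s=2: L1-HIT | VC [22, 19]
  [8] addr=0xd4 blk=26 s=2: L1-HIT | VC [22, 19]
  [9] addr=0x99 blk=19 s=3: VC-HIT | VC [22, 15]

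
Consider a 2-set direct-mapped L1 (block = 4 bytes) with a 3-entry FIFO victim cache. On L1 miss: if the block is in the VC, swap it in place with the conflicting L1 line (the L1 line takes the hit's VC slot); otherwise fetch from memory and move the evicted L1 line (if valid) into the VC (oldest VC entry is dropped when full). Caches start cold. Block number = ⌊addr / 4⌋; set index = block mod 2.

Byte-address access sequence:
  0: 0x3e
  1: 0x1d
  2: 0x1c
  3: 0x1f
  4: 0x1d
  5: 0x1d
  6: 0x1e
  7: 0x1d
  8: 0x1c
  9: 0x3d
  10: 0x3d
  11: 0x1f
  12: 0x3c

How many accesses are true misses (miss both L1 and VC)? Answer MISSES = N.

MISSES = 2

0: 0x3e (blk 15, set 1) → MISS  vc=[]
1: 0x1d (blk 7, set 1) → MISS  vc=[15]
2: 0x1c (blk 7, set 1) → L1-HIT  vc=[15]
3: 0x1f (blk 7, set 1) → L1-HIT  vc=[15]
4: 0x1d (blk 7, set 1) → L1-HIT  vc=[15]
5: 0x1d (blk 7, set 1) → L1-HIT  vc=[15]
6: 0x1e (blk 7, set 1) → L1-HIT  vc=[15]
7: 0x1d (blk 7, set 1) → L1-HIT  vc=[15]
8: 0x1c (blk 7, set 1) → L1-HIT  vc=[15]
9: 0x3d (blk 15, set 1) → VC-HIT  vc=[7]
10: 0x3d (blk 15, set 1) → L1-HIT  vc=[7]
11: 0x1f (blk 7, set 1) → VC-HIT  vc=[15]
12: 0x3c (blk 15, set 1) → VC-HIT  vc=[7]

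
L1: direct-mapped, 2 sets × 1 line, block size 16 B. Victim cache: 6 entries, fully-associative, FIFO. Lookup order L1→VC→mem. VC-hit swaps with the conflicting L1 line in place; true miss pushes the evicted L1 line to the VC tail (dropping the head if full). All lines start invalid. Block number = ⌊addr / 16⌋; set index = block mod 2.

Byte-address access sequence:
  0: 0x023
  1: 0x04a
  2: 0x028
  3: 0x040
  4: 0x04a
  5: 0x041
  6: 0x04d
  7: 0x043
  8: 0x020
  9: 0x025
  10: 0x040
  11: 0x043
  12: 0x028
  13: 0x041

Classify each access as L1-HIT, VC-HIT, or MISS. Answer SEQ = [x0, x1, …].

#0 0x23→b2/s0 MISS; vc=[]
#1 0x4a→b4/s0 MISS; vc=[2]
#2 0x28→b2/s0 VC-HIT; vc=[4]
#3 0x40→b4/s0 VC-HIT; vc=[2]
#4 0x4a→b4/s0 L1-HIT; vc=[2]
#5 0x41→b4/s0 L1-HIT; vc=[2]
#6 0x4d→b4/s0 L1-HIT; vc=[2]
#7 0x43→b4/s0 L1-HIT; vc=[2]
#8 0x20→b2/s0 VC-HIT; vc=[4]
#9 0x25→b2/s0 L1-HIT; vc=[4]
#10 0x40→b4/s0 VC-HIT; vc=[2]
#11 0x43→b4/s0 L1-HIT; vc=[2]
#12 0x28→b2/s0 VC-HIT; vc=[4]
#13 0x41→b4/s0 VC-HIT; vc=[2]

SEQ = [MISS, MISS, VC-HIT, VC-HIT, L1-HIT, L1-HIT, L1-HIT, L1-HIT, VC-HIT, L1-HIT, VC-HIT, L1-HIT, VC-HIT, VC-HIT]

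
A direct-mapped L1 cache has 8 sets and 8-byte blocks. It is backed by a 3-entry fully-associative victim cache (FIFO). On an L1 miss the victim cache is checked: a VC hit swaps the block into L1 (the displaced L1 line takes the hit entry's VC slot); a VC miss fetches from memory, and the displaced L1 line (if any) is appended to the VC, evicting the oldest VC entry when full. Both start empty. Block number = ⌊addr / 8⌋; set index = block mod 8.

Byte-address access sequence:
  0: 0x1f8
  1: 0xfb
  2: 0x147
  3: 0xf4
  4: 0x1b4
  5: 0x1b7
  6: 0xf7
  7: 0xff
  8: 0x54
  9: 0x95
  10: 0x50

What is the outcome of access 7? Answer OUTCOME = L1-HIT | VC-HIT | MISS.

OUTCOME = L1-HIT

#0 0x1f8→b63/s7 MISS; vc=[]
#1 0xfb→b31/s7 MISS; vc=[63]
#2 0x147→b40/s0 MISS; vc=[63]
#3 0xf4→b30/s6 MISS; vc=[63]
#4 0x1b4→b54/s6 MISS; vc=[63,30]
#5 0x1b7→b54/s6 L1-HIT; vc=[63,30]
#6 0xf7→b30/s6 VC-HIT; vc=[63,54]
#7 0xff→b31/s7 L1-HIT; vc=[63,54]
#8 0x54→b10/s2 MISS; vc=[63,54]
#9 0x95→b18/s2 MISS; vc=[63,54,10]
#10 0x50→b10/s2 VC-HIT; vc=[63,54,18]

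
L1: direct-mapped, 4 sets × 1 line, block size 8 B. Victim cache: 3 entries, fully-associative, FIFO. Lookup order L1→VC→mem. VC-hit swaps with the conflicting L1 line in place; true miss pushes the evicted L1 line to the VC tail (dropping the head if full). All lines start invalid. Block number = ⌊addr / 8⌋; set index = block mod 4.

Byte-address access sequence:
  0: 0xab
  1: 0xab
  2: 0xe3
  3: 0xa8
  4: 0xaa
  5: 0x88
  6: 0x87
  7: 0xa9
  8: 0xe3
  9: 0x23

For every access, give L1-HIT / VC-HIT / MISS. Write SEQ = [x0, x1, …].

SEQ = [MISS, L1-HIT, MISS, L1-HIT, L1-HIT, MISS, MISS, VC-HIT, VC-HIT, MISS]

#0 0xab→b21/s1 MISS; vc=[]
#1 0xab→b21/s1 L1-HIT; vc=[]
#2 0xe3→b28/s0 MISS; vc=[]
#3 0xa8→b21/s1 L1-HIT; vc=[]
#4 0xaa→b21/s1 L1-HIT; vc=[]
#5 0x88→b17/s1 MISS; vc=[21]
#6 0x87→b16/s0 MISS; vc=[21,28]
#7 0xa9→b21/s1 VC-HIT; vc=[17,28]
#8 0xe3→b28/s0 VC-HIT; vc=[17,16]
#9 0x23→b4/s0 MISS; vc=[17,16,28]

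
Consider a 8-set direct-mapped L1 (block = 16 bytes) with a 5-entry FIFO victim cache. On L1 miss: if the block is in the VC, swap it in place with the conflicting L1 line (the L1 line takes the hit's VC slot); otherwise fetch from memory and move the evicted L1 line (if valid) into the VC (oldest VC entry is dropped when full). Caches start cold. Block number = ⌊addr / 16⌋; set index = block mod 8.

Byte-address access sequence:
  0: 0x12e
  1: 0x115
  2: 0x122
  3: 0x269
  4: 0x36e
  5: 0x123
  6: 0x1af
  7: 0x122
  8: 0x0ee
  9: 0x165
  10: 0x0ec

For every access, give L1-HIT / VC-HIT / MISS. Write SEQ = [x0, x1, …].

SEQ = [MISS, MISS, L1-HIT, MISS, MISS, L1-HIT, MISS, VC-HIT, MISS, MISS, VC-HIT]

#0 0x12e→b18/s2 MISS; vc=[]
#1 0x115→b17/s1 MISS; vc=[]
#2 0x122→b18/s2 L1-HIT; vc=[]
#3 0x269→b38/s6 MISS; vc=[]
#4 0x36e→b54/s6 MISS; vc=[38]
#5 0x123→b18/s2 L1-HIT; vc=[38]
#6 0x1af→b26/s2 MISS; vc=[38,18]
#7 0x122→b18/s2 VC-HIT; vc=[38,26]
#8 0xee→b14/s6 MISS; vc=[38,26,54]
#9 0x165→b22/s6 MISS; vc=[38,26,54,14]
#10 0xec→b14/s6 VC-HIT; vc=[38,26,54,22]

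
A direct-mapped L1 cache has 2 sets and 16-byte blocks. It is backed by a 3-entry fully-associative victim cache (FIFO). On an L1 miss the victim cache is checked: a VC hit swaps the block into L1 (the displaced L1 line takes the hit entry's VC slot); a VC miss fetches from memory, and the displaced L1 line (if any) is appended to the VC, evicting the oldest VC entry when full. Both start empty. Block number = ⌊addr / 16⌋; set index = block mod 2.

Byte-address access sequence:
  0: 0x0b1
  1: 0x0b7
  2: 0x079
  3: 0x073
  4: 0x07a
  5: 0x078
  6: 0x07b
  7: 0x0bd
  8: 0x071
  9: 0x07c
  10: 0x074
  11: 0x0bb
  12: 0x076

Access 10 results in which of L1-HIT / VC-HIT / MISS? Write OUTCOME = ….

  [0] addr=0xb1 blk=11 s=1: MISS | VC []
  [1] addr=0xb7 blk=11 s=1: L1-HIT | VC []
  [2] addr=0x79 blk=7 s=1: MISS | VC [11]
  [3] addr=0x73 blk=7 s=1: L1-HIT | VC [11]
  [4] addr=0x7a blk=7 s=1: L1-HIT | VC [11]
  [5] addr=0x78 blk=7 s=1: L1-HIT | VC [11]
  [6] addr=0x7b blk=7 s=1: L1-HIT | VC [11]
  [7] addr=0xbd blk=11 s=1: VC-HIT | VC [7]
  [8] addr=0x71 blk=7 s=1: VC-HIT | VC [11]
  [9] addr=0x7c blk=7 s=1: L1-HIT | VC [11]
  [10] addr=0x74 blk=7 s=1: L1-HIT | VC [11]
  [11] addr=0xbb blk=11 s=1: VC-HIT | VC [7]
  [12] addr=0x76 blk=7 s=1: VC-HIT | VC [11]

OUTCOME = L1-HIT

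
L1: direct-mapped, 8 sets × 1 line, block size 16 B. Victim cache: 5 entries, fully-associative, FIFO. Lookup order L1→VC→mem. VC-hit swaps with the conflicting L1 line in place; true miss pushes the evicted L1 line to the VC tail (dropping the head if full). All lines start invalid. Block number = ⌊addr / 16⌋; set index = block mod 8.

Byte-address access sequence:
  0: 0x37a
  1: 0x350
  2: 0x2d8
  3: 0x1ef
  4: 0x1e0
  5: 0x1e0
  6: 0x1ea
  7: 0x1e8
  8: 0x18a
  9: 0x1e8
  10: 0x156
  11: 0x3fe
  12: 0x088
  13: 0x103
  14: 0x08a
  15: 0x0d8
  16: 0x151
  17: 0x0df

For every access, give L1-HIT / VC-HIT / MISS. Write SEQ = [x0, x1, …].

#0 0x37a→b55/s7 MISS; vc=[]
#1 0x350→b53/s5 MISS; vc=[]
#2 0x2d8→b45/s5 MISS; vc=[53]
#3 0x1ef→b30/s6 MISS; vc=[53]
#4 0x1e0→b30/s6 L1-HIT; vc=[53]
#5 0x1e0→b30/s6 L1-HIT; vc=[53]
#6 0x1ea→b30/s6 L1-HIT; vc=[53]
#7 0x1e8→b30/s6 L1-HIT; vc=[53]
#8 0x18a→b24/s0 MISS; vc=[53]
#9 0x1e8→b30/s6 L1-HIT; vc=[53]
#10 0x156→b21/s5 MISS; vc=[53,45]
#11 0x3fe→b63/s7 MISS; vc=[53,45,55]
#12 0x88→b8/s0 MISS; vc=[53,45,55,24]
#13 0x103→b16/s0 MISS; vc=[53,45,55,24,8]
#14 0x8a→b8/s0 VC-HIT; vc=[53,45,55,24,16]
#15 0xd8→b13/s5 MISS; vc=[45,55,24,16,21]
#16 0x151→b21/s5 VC-HIT; vc=[45,55,24,16,13]
#17 0xdf→b13/s5 VC-HIT; vc=[45,55,24,16,21]

SEQ = [MISS, MISS, MISS, MISS, L1-HIT, L1-HIT, L1-HIT, L1-HIT, MISS, L1-HIT, MISS, MISS, MISS, MISS, VC-HIT, MISS, VC-HIT, VC-HIT]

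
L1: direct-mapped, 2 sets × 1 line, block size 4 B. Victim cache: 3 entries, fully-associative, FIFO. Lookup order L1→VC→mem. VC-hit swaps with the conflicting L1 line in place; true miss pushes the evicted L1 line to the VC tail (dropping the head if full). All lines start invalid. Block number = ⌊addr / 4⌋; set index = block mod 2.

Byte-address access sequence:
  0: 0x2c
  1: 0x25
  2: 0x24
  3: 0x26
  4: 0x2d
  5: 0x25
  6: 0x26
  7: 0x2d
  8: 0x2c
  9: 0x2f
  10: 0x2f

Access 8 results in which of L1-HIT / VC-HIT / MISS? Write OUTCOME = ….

#0 0x2c→b11/s1 MISS; vc=[]
#1 0x25→b9/s1 MISS; vc=[11]
#2 0x24→b9/s1 L1-HIT; vc=[11]
#3 0x26→b9/s1 L1-HIT; vc=[11]
#4 0x2d→b11/s1 VC-HIT; vc=[9]
#5 0x25→b9/s1 VC-HIT; vc=[11]
#6 0x26→b9/s1 L1-HIT; vc=[11]
#7 0x2d→b11/s1 VC-HIT; vc=[9]
#8 0x2c→b11/s1 L1-HIT; vc=[9]
#9 0x2f→b11/s1 L1-HIT; vc=[9]
#10 0x2f→b11/s1 L1-HIT; vc=[9]

OUTCOME = L1-HIT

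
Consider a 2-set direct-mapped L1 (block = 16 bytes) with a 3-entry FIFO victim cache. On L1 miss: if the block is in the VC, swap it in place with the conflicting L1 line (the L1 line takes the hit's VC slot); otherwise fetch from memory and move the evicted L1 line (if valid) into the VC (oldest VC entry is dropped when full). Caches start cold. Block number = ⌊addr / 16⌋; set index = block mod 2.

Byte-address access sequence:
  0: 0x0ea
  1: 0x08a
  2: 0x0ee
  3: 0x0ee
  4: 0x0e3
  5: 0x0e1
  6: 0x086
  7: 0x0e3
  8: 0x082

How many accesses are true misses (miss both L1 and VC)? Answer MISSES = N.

#0 0xea→b14/s0 MISS; vc=[]
#1 0x8a→b8/s0 MISS; vc=[14]
#2 0xee→b14/s0 VC-HIT; vc=[8]
#3 0xee→b14/s0 L1-HIT; vc=[8]
#4 0xe3→b14/s0 L1-HIT; vc=[8]
#5 0xe1→b14/s0 L1-HIT; vc=[8]
#6 0x86→b8/s0 VC-HIT; vc=[14]
#7 0xe3→b14/s0 VC-HIT; vc=[8]
#8 0x82→b8/s0 VC-HIT; vc=[14]

MISSES = 2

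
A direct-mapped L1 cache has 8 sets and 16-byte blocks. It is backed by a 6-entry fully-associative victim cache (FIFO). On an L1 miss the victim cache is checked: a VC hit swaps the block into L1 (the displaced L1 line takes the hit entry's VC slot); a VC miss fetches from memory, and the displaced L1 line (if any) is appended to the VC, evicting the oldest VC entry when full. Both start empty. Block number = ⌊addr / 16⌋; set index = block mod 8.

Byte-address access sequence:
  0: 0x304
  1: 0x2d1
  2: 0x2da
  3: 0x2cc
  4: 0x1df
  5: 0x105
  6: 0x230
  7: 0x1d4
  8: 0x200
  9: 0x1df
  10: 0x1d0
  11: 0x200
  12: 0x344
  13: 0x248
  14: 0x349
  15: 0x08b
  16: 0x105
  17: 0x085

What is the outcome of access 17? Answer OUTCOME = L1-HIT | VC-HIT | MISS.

  [0] addr=0x304 blk=48 s=0: MISS | VC []
  [1] addr=0x2d1 blk=45 s=5: MISS | VC []
  [2] addr=0x2da blk=45 s=5: L1-HIT | VC []
  [3] addr=0x2cc blk=44 s=4: MISS | VC []
  [4] addr=0x1df blk=29 s=5: MISS | VC [45]
  [5] addr=0x105 blk=16 s=0: MISS | VC [45, 48]
  [6] addr=0x230 blk=35 s=3: MISS | VC [45, 48]
  [7] addr=0x1d4 blk=29 s=5: L1-HIT | VC [45, 48]
  [8] addr=0x200 blk=32 s=0: MISS | VC [45, 48, 16]
  [9] addr=0x1df blk=29 s=5: L1-HIT | VC [45, 48, 16]
  [10] addr=0x1d0 blk=29 s=5: L1-HIT | VC [45, 48, 16]
  [11] addr=0x200 blk=32 s=0: L1-HIT | VC [45, 48, 16]
  [12] addr=0x344 blk=52 s=4: MISS | VC [45, 48, 16, 44]
  [13] addr=0x248 blk=36 s=4: MISS | VC [45, 48, 16, 44, 52]
  [14] addr=0x349 blk=52 s=4: VC-HIT | VC [45, 48, 16, 44, 36]
  [15] addr=0x8b blk=8 s=0: MISS | VC [45, 48, 16, 44, 36, 32]
  [16] addr=0x105 blk=16 s=0: VC-HIT | VC [45, 48, 8, 44, 36, 32]
  [17] addr=0x85 blk=8 s=0: VC-HIT | VC [45, 48, 16, 44, 36, 32]

OUTCOME = VC-HIT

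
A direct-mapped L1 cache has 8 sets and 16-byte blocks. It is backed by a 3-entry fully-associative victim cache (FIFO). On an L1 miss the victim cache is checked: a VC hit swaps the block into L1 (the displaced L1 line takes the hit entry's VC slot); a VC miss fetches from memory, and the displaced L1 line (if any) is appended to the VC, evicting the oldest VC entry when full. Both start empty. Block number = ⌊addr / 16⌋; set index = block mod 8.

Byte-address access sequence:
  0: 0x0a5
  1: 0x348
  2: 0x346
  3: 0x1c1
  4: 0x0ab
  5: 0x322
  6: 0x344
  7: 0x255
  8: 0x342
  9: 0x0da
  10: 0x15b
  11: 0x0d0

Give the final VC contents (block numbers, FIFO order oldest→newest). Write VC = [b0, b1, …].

0: 0xa5 (blk 10, set 2) → MISS  vc=[]
1: 0x348 (blk 52, set 4) → MISS  vc=[]
2: 0x346 (blk 52, set 4) → L1-HIT  vc=[]
3: 0x1c1 (blk 28, set 4) → MISS  vc=[52]
4: 0xab (blk 10, set 2) → L1-HIT  vc=[52]
5: 0x322 (blk 50, set 2) → MISS  vc=[52, 10]
6: 0x344 (blk 52, set 4) → VC-HIT  vc=[28, 10]
7: 0x255 (blk 37, set 5) → MISS  vc=[28, 10]
8: 0x342 (blk 52, set 4) → L1-HIT  vc=[28, 10]
9: 0xda (blk 13, set 5) → MISS  vc=[28, 10, 37]
10: 0x15b (blk 21, set 5) → MISS  vc=[10, 37, 13]
11: 0xd0 (blk 13, set 5) → VC-HIT  vc=[10, 37, 21]

VC = [10, 37, 21]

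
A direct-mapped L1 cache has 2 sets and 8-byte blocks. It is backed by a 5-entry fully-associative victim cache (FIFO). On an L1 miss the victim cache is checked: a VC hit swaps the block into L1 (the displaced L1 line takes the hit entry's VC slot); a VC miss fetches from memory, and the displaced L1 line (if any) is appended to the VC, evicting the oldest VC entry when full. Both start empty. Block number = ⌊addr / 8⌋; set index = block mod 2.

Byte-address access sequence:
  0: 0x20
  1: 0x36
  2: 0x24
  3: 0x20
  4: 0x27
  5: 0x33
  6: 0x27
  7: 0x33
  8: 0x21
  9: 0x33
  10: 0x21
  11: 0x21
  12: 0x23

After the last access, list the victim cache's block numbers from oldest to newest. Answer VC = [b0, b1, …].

0: 0x20 (blk 4, set 0) → MISS  vc=[]
1: 0x36 (blk 6, set 0) → MISS  vc=[4]
2: 0x24 (blk 4, set 0) → VC-HIT  vc=[6]
3: 0x20 (blk 4, set 0) → L1-HIT  vc=[6]
4: 0x27 (blk 4, set 0) → L1-HIT  vc=[6]
5: 0x33 (blk 6, set 0) → VC-HIT  vc=[4]
6: 0x27 (blk 4, set 0) → VC-HIT  vc=[6]
7: 0x33 (blk 6, set 0) → VC-HIT  vc=[4]
8: 0x21 (blk 4, set 0) → VC-HIT  vc=[6]
9: 0x33 (blk 6, set 0) → VC-HIT  vc=[4]
10: 0x21 (blk 4, set 0) → VC-HIT  vc=[6]
11: 0x21 (blk 4, set 0) → L1-HIT  vc=[6]
12: 0x23 (blk 4, set 0) → L1-HIT  vc=[6]

VC = [6]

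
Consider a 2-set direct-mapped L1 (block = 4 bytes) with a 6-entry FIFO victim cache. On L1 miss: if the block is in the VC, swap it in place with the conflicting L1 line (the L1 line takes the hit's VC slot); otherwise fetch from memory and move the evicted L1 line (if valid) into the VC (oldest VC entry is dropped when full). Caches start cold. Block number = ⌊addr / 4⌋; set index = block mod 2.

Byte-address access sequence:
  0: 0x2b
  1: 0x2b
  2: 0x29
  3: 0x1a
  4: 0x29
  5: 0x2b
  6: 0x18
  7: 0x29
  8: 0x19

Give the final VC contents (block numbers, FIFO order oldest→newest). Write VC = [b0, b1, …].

VC = [10]

0: 0x2b (blk 10, set 0) → MISS  vc=[]
1: 0x2b (blk 10, set 0) → L1-HIT  vc=[]
2: 0x29 (blk 10, set 0) → L1-HIT  vc=[]
3: 0x1a (blk 6, set 0) → MISS  vc=[10]
4: 0x29 (blk 10, set 0) → VC-HIT  vc=[6]
5: 0x2b (blk 10, set 0) → L1-HIT  vc=[6]
6: 0x18 (blk 6, set 0) → VC-HIT  vc=[10]
7: 0x29 (blk 10, set 0) → VC-HIT  vc=[6]
8: 0x19 (blk 6, set 0) → VC-HIT  vc=[10]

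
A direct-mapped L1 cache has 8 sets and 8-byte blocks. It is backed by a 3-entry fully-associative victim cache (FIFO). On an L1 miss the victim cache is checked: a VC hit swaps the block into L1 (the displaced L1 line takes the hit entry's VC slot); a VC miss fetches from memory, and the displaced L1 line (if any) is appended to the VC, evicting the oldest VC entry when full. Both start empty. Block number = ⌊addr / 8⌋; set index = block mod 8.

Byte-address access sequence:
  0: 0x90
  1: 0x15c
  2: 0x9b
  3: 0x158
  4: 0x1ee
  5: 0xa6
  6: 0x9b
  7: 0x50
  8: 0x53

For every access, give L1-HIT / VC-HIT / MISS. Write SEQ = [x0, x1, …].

SEQ = [MISS, MISS, MISS, VC-HIT, MISS, MISS, VC-HIT, MISS, L1-HIT]

  [0] addr=0x90 blk=18 s=2: MISS | VC []
  [1] addr=0x15c blk=43 s=3: MISS | VC []
  [2] addr=0x9b blk=19 s=3: MISS | VC [43]
  [3] addr=0x158 blk=43 s=3: VC-HIT | VC [19]
  [4] addr=0x1ee blk=61 s=5: MISS | VC [19]
  [5] addr=0xa6 blk=20 s=4: MISS | VC [19]
  [6] addr=0x9b blk=19 s=3: VC-HIT | VC [43]
  [7] addr=0x50 blk=10 s=2: MISS | VC [43, 18]
  [8] addr=0x53 blk=10 s=2: L1-HIT | VC [43, 18]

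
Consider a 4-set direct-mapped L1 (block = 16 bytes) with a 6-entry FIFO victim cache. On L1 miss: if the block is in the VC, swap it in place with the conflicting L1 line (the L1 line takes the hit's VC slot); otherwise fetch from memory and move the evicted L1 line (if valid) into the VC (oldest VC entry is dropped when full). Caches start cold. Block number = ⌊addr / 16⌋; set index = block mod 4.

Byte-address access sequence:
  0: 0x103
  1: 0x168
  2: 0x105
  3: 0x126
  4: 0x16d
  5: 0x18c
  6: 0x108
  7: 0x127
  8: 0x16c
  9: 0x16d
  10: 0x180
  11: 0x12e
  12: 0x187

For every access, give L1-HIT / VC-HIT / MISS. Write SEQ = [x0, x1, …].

  [0] addr=0x103 blk=16 s=0: MISS | VC []
  [1] addr=0x168 blk=22 s=2: MISS | VC []
  [2] addr=0x105 blk=16 s=0: L1-HIT | VC []
  [3] addr=0x126 blk=18 s=2: MISS | VC [22]
  [4] addr=0x16d blk=22 s=2: VC-HIT | VC [18]
  [5] addr=0x18c blk=24 s=0: MISS | VC [18, 16]
  [6] addr=0x108 blk=16 s=0: VC-HIT | VC [18, 24]
  [7] addr=0x127 blk=18 s=2: VC-HIT | VC [22, 24]
  [8] addr=0x16c blk=22 s=2: VC-HIT | VC [18, 24]
  [9] addr=0x16d blk=22 s=2: L1-HIT | VC [18, 24]
  [10] addr=0x180 blk=24 s=0: VC-HIT | VC [18, 16]
  [11] addr=0x12e blk=18 s=2: VC-HIT | VC [22, 16]
  [12] addr=0x187 blk=24 s=0: L1-HIT | VC [22, 16]

SEQ = [MISS, MISS, L1-HIT, MISS, VC-HIT, MISS, VC-HIT, VC-HIT, VC-HIT, L1-HIT, VC-HIT, VC-HIT, L1-HIT]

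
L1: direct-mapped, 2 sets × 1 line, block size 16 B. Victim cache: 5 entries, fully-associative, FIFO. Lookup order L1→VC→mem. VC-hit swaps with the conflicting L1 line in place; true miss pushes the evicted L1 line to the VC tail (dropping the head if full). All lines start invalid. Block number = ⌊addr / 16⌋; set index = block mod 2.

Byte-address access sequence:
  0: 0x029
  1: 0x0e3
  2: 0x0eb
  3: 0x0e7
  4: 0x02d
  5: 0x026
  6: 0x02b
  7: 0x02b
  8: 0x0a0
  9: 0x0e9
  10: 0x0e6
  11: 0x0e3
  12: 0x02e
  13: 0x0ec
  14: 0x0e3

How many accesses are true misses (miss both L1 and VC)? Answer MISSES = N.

0: 0x29 (blk 2, set 0) → MISS  vc=[]
1: 0xe3 (blk 14, set 0) → MISS  vc=[2]
2: 0xeb (blk 14, set 0) → L1-HIT  vc=[2]
3: 0xe7 (blk 14, set 0) → L1-HIT  vc=[2]
4: 0x2d (blk 2, set 0) → VC-HIT  vc=[14]
5: 0x26 (blk 2, set 0) → L1-HIT  vc=[14]
6: 0x2b (blk 2, set 0) → L1-HIT  vc=[14]
7: 0x2b (blk 2, set 0) → L1-HIT  vc=[14]
8: 0xa0 (blk 10, set 0) → MISS  vc=[14, 2]
9: 0xe9 (blk 14, set 0) → VC-HIT  vc=[10, 2]
10: 0xe6 (blk 14, set 0) → L1-HIT  vc=[10, 2]
11: 0xe3 (blk 14, set 0) → L1-HIT  vc=[10, 2]
12: 0x2e (blk 2, set 0) → VC-HIT  vc=[10, 14]
13: 0xec (blk 14, set 0) → VC-HIT  vc=[10, 2]
14: 0xe3 (blk 14, set 0) → L1-HIT  vc=[10, 2]

MISSES = 3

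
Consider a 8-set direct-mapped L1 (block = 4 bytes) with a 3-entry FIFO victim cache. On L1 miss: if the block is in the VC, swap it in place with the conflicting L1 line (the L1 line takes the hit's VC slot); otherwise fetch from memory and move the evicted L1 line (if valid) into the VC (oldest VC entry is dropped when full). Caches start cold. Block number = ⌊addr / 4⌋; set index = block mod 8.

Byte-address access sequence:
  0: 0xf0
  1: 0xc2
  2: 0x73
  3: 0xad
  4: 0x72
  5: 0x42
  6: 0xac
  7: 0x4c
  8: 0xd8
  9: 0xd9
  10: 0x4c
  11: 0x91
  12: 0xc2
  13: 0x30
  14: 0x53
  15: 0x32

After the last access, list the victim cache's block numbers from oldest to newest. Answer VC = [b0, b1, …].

VC = [28, 36, 20]

#0 0xf0→b60/s4 MISS; vc=[]
#1 0xc2→b48/s0 MISS; vc=[]
#2 0x73→b28/s4 MISS; vc=[60]
#3 0xad→b43/s3 MISS; vc=[60]
#4 0x72→b28/s4 L1-HIT; vc=[60]
#5 0x42→b16/s0 MISS; vc=[60,48]
#6 0xac→b43/s3 L1-HIT; vc=[60,48]
#7 0x4c→b19/s3 MISS; vc=[60,48,43]
#8 0xd8→b54/s6 MISS; vc=[60,48,43]
#9 0xd9→b54/s6 L1-HIT; vc=[60,48,43]
#10 0x4c→b19/s3 L1-HIT; vc=[60,48,43]
#11 0x91→b36/s4 MISS; vc=[48,43,28]
#12 0xc2→b48/s0 VC-HIT; vc=[16,43,28]
#13 0x30→b12/s4 MISS; vc=[43,28,36]
#14 0x53→b20/s4 MISS; vc=[28,36,12]
#15 0x32→b12/s4 VC-HIT; vc=[28,36,20]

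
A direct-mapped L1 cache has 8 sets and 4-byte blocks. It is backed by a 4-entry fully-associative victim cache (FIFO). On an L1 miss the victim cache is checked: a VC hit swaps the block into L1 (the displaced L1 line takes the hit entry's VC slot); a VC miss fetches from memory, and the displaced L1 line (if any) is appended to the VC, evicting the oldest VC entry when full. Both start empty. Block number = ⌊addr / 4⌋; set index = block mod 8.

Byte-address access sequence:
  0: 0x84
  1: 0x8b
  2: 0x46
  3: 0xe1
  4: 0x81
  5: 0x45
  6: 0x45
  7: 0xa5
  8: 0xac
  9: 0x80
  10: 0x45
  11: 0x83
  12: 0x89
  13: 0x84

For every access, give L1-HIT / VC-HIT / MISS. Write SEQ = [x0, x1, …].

SEQ = [MISS, MISS, MISS, MISS, MISS, L1-HIT, L1-HIT, MISS, MISS, L1-HIT, VC-HIT, L1-HIT, L1-HIT, VC-HIT]

#0 0x84→b33/s1 MISS; vc=[]
#1 0x8b→b34/s2 MISS; vc=[]
#2 0x46→b17/s1 MISS; vc=[33]
#3 0xe1→b56/s0 MISS; vc=[33]
#4 0x81→b32/s0 MISS; vc=[33,56]
#5 0x45→b17/s1 L1-HIT; vc=[33,56]
#6 0x45→b17/s1 L1-HIT; vc=[33,56]
#7 0xa5→b41/s1 MISS; vc=[33,56,17]
#8 0xac→b43/s3 MISS; vc=[33,56,17]
#9 0x80→b32/s0 L1-HIT; vc=[33,56,17]
#10 0x45→b17/s1 VC-HIT; vc=[33,56,41]
#11 0x83→b32/s0 L1-HIT; vc=[33,56,41]
#12 0x89→b34/s2 L1-HIT; vc=[33,56,41]
#13 0x84→b33/s1 VC-HIT; vc=[17,56,41]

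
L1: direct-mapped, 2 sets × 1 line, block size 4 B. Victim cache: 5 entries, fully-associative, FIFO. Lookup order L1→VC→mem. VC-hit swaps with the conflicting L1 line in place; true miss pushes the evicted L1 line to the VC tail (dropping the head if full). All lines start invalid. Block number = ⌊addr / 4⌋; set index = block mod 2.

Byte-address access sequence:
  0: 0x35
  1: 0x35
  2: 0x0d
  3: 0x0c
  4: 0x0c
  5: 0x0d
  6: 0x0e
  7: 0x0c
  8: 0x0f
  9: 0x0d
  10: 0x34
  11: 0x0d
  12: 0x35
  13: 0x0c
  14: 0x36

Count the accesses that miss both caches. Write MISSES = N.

  [0] addr=0x35 blk=13 s=1: MISS | VC []
  [1] addr=0x35 blk=13 s=1: L1-HIT | VC []
  [2] addr=0xd blk=3 s=1: MISS | VC [13]
  [3] addr=0xc blk=3 s=1: L1-HIT | VC [13]
  [4] addr=0xc blk=3 s=1: L1-HIT | VC [13]
  [5] addr=0xd blk=3 s=1: L1-HIT | VC [13]
  [6] addr=0xe blk=3 s=1: L1-HIT | VC [13]
  [7] addr=0xc blk=3 s=1: L1-HIT | VC [13]
  [8] addr=0xf blk=3 s=1: L1-HIT | VC [13]
  [9] addr=0xd blk=3 s=1: L1-HIT | VC [13]
  [10] addr=0x34 blk=13 s=1: VC-HIT | VC [3]
  [11] addr=0xd blk=3 s=1: VC-HIT | VC [13]
  [12] addr=0x35 blk=13 s=1: VC-HIT | VC [3]
  [13] addr=0xc blk=3 s=1: VC-HIT | VC [13]
  [14] addr=0x36 blk=13 s=1: VC-HIT | VC [3]

MISSES = 2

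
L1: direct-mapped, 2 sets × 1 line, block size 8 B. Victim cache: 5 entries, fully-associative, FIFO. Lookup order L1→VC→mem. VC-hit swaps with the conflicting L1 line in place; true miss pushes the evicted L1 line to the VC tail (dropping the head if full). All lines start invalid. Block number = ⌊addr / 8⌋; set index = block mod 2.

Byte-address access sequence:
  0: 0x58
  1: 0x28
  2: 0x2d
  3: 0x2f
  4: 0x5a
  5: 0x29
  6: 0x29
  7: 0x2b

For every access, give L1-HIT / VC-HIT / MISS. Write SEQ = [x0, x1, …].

SEQ = [MISS, MISS, L1-HIT, L1-HIT, VC-HIT, VC-HIT, L1-HIT, L1-HIT]

  [0] addr=0x58 blk=11 s=1: MISS | VC []
  [1] addr=0x28 blk=5 s=1: MISS | VC [11]
  [2] addr=0x2d blk=5 s=1: L1-HIT | VC [11]
  [3] addr=0x2f blk=5 s=1: L1-HIT | VC [11]
  [4] addr=0x5a blk=11 s=1: VC-HIT | VC [5]
  [5] addr=0x29 blk=5 s=1: VC-HIT | VC [11]
  [6] addr=0x29 blk=5 s=1: L1-HIT | VC [11]
  [7] addr=0x2b blk=5 s=1: L1-HIT | VC [11]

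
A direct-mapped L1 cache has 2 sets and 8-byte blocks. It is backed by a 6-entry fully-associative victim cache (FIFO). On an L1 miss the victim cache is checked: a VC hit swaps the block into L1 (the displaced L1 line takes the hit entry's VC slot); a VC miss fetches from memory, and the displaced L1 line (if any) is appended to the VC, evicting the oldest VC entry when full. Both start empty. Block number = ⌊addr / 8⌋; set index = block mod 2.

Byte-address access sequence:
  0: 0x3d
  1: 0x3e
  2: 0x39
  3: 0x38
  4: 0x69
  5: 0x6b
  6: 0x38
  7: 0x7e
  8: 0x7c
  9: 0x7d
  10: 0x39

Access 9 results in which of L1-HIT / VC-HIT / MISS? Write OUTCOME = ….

  [0] addr=0x3d blk=7 s=1: MISS | VC []
  [1] addr=0x3e blk=7 s=1: L1-HIT | VC []
  [2] addr=0x39 blk=7 s=1: L1-HIT | VC []
  [3] addr=0x38 blk=7 s=1: L1-HIT | VC []
  [4] addr=0x69 blk=13 s=1: MISS | VC [7]
  [5] addr=0x6b blk=13 s=1: L1-HIT | VC [7]
  [6] addr=0x38 blk=7 s=1: VC-HIT | VC [13]
  [7] addr=0x7e blk=15 s=1: MISS | VC [13, 7]
  [8] addr=0x7c blk=15 s=1: L1-HIT | VC [13, 7]
  [9] addr=0x7d blk=15 s=1: L1-HIT | VC [13, 7]
  [10] addr=0x39 blk=7 s=1: VC-HIT | VC [13, 15]

OUTCOME = L1-HIT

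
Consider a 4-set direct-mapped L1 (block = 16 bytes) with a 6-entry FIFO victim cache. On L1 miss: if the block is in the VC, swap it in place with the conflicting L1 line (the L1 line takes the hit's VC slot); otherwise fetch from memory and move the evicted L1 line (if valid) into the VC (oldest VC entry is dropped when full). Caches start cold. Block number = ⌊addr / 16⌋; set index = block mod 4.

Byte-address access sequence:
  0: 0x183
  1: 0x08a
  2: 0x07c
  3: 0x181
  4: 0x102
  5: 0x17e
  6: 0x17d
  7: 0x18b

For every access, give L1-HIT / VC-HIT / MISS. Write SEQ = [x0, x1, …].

0: 0x183 (blk 24, set 0) → MISS  vc=[]
1: 0x8a (blk 8, set 0) → MISS  vc=[24]
2: 0x7c (blk 7, set 3) → MISS  vc=[24]
3: 0x181 (blk 24, set 0) → VC-HIT  vc=[8]
4: 0x102 (blk 16, set 0) → MISS  vc=[8, 24]
5: 0x17e (blk 23, set 3) → MISS  vc=[8, 24, 7]
6: 0x17d (blk 23, set 3) → L1-HIT  vc=[8, 24, 7]
7: 0x18b (blk 24, set 0) → VC-HIT  vc=[8, 16, 7]

SEQ = [MISS, MISS, MISS, VC-HIT, MISS, MISS, L1-HIT, VC-HIT]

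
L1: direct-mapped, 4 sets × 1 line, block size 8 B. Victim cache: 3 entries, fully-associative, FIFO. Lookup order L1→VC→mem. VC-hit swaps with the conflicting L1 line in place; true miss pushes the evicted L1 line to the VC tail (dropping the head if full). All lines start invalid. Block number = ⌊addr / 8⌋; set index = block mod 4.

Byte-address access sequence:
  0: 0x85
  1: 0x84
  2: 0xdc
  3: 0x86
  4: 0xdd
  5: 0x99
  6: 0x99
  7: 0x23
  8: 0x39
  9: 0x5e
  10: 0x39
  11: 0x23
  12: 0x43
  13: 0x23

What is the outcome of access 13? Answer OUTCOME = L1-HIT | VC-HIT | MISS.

#0 0x85→b16/s0 MISS; vc=[]
#1 0x84→b16/s0 L1-HIT; vc=[]
#2 0xdc→b27/s3 MISS; vc=[]
#3 0x86→b16/s0 L1-HIT; vc=[]
#4 0xdd→b27/s3 L1-HIT; vc=[]
#5 0x99→b19/s3 MISS; vc=[27]
#6 0x99→b19/s3 L1-HIT; vc=[27]
#7 0x23→b4/s0 MISS; vc=[27,16]
#8 0x39→b7/s3 MISS; vc=[27,16,19]
#9 0x5e→b11/s3 MISS; vc=[16,19,7]
#10 0x39→b7/s3 VC-HIT; vc=[16,19,11]
#11 0x23→b4/s0 L1-HIT; vc=[16,19,11]
#12 0x43→b8/s0 MISS; vc=[19,11,4]
#13 0x23→b4/s0 VC-HIT; vc=[19,11,8]

OUTCOME = VC-HIT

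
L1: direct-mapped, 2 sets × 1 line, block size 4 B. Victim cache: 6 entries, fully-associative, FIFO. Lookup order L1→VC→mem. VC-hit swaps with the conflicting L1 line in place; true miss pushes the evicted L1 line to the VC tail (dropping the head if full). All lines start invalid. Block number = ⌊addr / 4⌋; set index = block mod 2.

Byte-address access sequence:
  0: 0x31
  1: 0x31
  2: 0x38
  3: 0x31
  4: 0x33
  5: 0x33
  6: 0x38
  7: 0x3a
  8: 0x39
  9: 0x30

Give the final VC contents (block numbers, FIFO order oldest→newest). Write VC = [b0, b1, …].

#0 0x31→b12/s0 MISS; vc=[]
#1 0x31→b12/s0 L1-HIT; vc=[]
#2 0x38→b14/s0 MISS; vc=[12]
#3 0x31→b12/s0 VC-HIT; vc=[14]
#4 0x33→b12/s0 L1-HIT; vc=[14]
#5 0x33→b12/s0 L1-HIT; vc=[14]
#6 0x38→b14/s0 VC-HIT; vc=[12]
#7 0x3a→b14/s0 L1-HIT; vc=[12]
#8 0x39→b14/s0 L1-HIT; vc=[12]
#9 0x30→b12/s0 VC-HIT; vc=[14]

VC = [14]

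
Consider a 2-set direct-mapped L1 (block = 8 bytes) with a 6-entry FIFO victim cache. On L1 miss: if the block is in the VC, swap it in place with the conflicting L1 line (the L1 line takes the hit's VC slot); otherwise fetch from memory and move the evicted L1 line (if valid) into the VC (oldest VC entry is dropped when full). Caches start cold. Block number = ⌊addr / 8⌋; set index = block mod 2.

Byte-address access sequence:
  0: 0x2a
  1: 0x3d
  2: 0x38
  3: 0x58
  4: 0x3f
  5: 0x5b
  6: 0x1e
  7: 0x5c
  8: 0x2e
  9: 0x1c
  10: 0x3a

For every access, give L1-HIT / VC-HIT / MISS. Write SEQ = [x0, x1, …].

0: 0x2a (blk 5, set 1) → MISS  vc=[]
1: 0x3d (blk 7, set 1) → MISS  vc=[5]
2: 0x38 (blk 7, set 1) → L1-HIT  vc=[5]
3: 0x58 (blk 11, set 1) → MISS  vc=[5, 7]
4: 0x3f (blk 7, set 1) → VC-HIT  vc=[5, 11]
5: 0x5b (blk 11, set 1) → VC-HIT  vc=[5, 7]
6: 0x1e (blk 3, set 1) → MISS  vc=[5, 7, 11]
7: 0x5c (blk 11, set 1) → VC-HIT  vc=[5, 7, 3]
8: 0x2e (blk 5, set 1) → VC-HIT  vc=[11, 7, 3]
9: 0x1c (blk 3, set 1) → VC-HIT  vc=[11, 7, 5]
10: 0x3a (blk 7, set 1) → VC-HIT  vc=[11, 3, 5]

SEQ = [MISS, MISS, L1-HIT, MISS, VC-HIT, VC-HIT, MISS, VC-HIT, VC-HIT, VC-HIT, VC-HIT]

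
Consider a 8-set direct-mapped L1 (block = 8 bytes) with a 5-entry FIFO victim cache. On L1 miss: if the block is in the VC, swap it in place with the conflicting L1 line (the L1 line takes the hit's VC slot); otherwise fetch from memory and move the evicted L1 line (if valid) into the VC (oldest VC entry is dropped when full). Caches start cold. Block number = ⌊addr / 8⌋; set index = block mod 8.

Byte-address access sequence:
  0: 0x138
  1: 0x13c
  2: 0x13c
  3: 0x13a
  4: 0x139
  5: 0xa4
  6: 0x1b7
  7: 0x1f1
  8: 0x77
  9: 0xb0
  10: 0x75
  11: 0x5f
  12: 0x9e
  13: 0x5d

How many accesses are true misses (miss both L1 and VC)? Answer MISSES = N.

  [0] addr=0x138 blk=39 s=7: MISS | VC []
  [1] addr=0x13c blk=39 s=7: L1-HIT | VC []
  [2] addr=0x13c blk=39 s=7: L1-HIT | VC []
  [3] addr=0x13a blk=39 s=7: L1-HIT | VC []
  [4] addr=0x139 blk=39 s=7: L1-HIT | VC []
  [5] addr=0xa4 blk=20 s=4: MISS | VC []
  [6] addr=0x1b7 blk=54 s=6: MISS | VC []
  [7] addr=0x1f1 blk=62 s=6: MISS | VC [54]
  [8] addr=0x77 blk=14 s=6: MISS | VC [54, 62]
  [9] addr=0xb0 blk=22 s=6: MISS | VC [54, 62, 14]
  [10] addr=0x75 blk=14 s=6: VC-HIT | VC [54, 62, 22]
  [11] addr=0x5f blk=11 s=3: MISS | VC [54, 62, 22]
  [12] addr=0x9e blk=19 s=3: MISS | VC [54, 62, 22, 11]
  [13] addr=0x5d blk=11 s=3: VC-HIT | VC [54, 62, 22, 19]

MISSES = 8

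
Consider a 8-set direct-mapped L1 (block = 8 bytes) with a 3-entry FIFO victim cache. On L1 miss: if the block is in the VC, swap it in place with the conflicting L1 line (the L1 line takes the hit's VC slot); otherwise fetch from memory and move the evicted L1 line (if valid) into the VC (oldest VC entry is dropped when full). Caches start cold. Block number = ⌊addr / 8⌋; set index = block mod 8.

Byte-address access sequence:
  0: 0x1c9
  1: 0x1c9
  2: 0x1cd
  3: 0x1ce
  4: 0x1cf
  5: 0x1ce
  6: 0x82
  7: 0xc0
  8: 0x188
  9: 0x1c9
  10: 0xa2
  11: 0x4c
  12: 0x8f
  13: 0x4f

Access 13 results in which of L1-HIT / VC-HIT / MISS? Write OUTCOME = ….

OUTCOME = VC-HIT

#0 0x1c9→b57/s1 MISS; vc=[]
#1 0x1c9→b57/s1 L1-HIT; vc=[]
#2 0x1cd→b57/s1 L1-HIT; vc=[]
#3 0x1ce→b57/s1 L1-HIT; vc=[]
#4 0x1cf→b57/s1 L1-HIT; vc=[]
#5 0x1ce→b57/s1 L1-HIT; vc=[]
#6 0x82→b16/s0 MISS; vc=[]
#7 0xc0→b24/s0 MISS; vc=[16]
#8 0x188→b49/s1 MISS; vc=[16,57]
#9 0x1c9→b57/s1 VC-HIT; vc=[16,49]
#10 0xa2→b20/s4 MISS; vc=[16,49]
#11 0x4c→b9/s1 MISS; vc=[16,49,57]
#12 0x8f→b17/s1 MISS; vc=[49,57,9]
#13 0x4f→b9/s1 VC-HIT; vc=[49,57,17]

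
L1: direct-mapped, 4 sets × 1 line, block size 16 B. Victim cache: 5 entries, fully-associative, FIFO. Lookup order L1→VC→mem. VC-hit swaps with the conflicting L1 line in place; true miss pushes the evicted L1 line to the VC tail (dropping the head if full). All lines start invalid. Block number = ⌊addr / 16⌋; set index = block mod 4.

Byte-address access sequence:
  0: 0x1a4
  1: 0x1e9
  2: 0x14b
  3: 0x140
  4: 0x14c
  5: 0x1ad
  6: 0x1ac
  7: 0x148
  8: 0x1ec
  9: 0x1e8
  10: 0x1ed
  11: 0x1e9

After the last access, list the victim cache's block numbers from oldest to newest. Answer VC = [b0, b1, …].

0: 0x1a4 (blk 26, set 2) → MISS  vc=[]
1: 0x1e9 (blk 30, set 2) → MISS  vc=[26]
2: 0x14b (blk 20, set 0) → MISS  vc=[26]
3: 0x140 (blk 20, set 0) → L1-HIT  vc=[26]
4: 0x14c (blk 20, set 0) → L1-HIT  vc=[26]
5: 0x1ad (blk 26, set 2) → VC-HIT  vc=[30]
6: 0x1ac (blk 26, set 2) → L1-HIT  vc=[30]
7: 0x148 (blk 20, set 0) → L1-HIT  vc=[30]
8: 0x1ec (blk 30, set 2) → VC-HIT  vc=[26]
9: 0x1e8 (blk 30, set 2) → L1-HIT  vc=[26]
10: 0x1ed (blk 30, set 2) → L1-HIT  vc=[26]
11: 0x1e9 (blk 30, set 2) → L1-HIT  vc=[26]

VC = [26]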